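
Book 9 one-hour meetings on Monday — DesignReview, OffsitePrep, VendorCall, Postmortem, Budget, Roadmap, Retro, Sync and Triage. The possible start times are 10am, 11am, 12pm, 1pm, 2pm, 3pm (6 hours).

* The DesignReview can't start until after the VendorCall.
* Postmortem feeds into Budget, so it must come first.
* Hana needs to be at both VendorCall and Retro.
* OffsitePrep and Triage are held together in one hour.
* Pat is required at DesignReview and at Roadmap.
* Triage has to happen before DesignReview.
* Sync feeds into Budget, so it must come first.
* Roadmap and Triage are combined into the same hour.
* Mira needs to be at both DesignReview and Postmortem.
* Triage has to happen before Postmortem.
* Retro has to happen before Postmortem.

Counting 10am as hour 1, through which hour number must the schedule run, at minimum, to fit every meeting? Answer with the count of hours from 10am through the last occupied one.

The precedence chain requires at least 3 distinct hours.
3 works (last occupied hour: 12pm): for example OffsitePrep in 10am; Retro in 10am; Budget in 12pm; Triage in 10am; Roadmap in 10am; DesignReview in 12pm; VendorCall in 11am; Postmortem in 11am; Sync in 10am.

3 hours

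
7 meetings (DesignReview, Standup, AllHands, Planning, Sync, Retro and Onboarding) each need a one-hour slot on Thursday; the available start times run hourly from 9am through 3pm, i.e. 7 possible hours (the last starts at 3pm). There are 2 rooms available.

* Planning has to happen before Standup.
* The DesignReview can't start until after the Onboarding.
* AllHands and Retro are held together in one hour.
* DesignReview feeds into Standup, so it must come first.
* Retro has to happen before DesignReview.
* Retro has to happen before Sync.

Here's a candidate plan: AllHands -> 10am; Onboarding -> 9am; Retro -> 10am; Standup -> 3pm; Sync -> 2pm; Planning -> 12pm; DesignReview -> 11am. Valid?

Planning has to happen before Standup — holds.
DesignReview feeds into Standup, so it must come first — holds.
There are 2 rooms available — holds.
Retro has to happen before DesignReview — holds.
The DesignReview can't start until after the Onboarding — holds.
AllHands and Retro are held together in one hour — holds.
Retro has to happen before Sync — holds.

Yes, all constraints hold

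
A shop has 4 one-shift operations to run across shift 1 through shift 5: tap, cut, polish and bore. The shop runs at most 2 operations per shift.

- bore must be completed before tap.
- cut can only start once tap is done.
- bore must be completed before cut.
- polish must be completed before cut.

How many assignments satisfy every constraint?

35

Splitting on tap: it can be shift 2 (9), shift 3 (14), shift 4 (12). Listing each branch's schedules as (cut, polish, bore) by shift number:
tap=shift 2: (3,1,1) (3,2,1) (4,1,1) (4,2,1) (4,3,1) (5,1,1) (5,2,1) (5,3,1) (5,4,1) — 9.
tap=shift 3: (4,1,1) (4,1,2) (4,2,1) (4,2,2) (4,3,1) (4,3,2) (5,1,1) (5,1,2) (5,2,1) (5,2,2) (5,3,1) (5,3,2) (5,4,1) (5,4,2) — 14.
tap=shift 4: (5,1,1) (5,1,2) (5,1,3) (5,2,1) (5,2,2) (5,2,3) (5,3,1) (5,3,2) (5,3,3) (5,4,1) (5,4,2) (5,4,3) — 12.
Summing: 9 + 14 + 12 = 35.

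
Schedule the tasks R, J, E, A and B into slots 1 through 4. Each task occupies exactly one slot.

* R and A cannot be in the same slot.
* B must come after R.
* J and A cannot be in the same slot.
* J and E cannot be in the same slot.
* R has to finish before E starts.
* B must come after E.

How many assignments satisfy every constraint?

Splitting on R: it can be 1 (21), 2 (7). Listing each branch's schedules as (J, E, A, B):
R=1: (1,2,2,3) (1,2,2,4) (1,2,3,3) (1,2,3,4) (1,2,4,3) (1,2,4,4) (1,3,2,4) (1,3,3,4) (1,3,4,4) (2,3,3,4) (2,3,4,4) (3,2,2,3) (3,2,2,4) (3,2,4,3) (3,2,4,4) (4,2,2,3) (4,2,2,4) (4,2,3,3) (4,2,3,4) (4,3,2,4) (4,3,3,4) — 21.
R=2: (1,3,3,4) (1,3,4,4) (2,3,1,4) (2,3,3,4) (2,3,4,4) (4,3,1,4) (4,3,3,4) — 7.
Summing: 21 + 7 = 28.

28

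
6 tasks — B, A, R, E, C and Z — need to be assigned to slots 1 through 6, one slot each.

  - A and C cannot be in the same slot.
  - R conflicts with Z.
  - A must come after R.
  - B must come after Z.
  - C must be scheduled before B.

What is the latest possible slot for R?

5

Downstream work caps R at 5.
R at 5 is achievable: A -> 6; R -> 5; E -> 1; B -> 2; C -> 1; Z -> 1.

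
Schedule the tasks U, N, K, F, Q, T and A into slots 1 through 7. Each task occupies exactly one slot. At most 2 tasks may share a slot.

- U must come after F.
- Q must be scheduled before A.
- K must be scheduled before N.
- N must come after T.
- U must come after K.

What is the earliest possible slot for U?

2

Precedence pushes U to at least 2.
U at 2 is achievable: Q -> 3; K -> 1; F -> 1; A -> 4; N -> 3; U -> 2; T -> 2.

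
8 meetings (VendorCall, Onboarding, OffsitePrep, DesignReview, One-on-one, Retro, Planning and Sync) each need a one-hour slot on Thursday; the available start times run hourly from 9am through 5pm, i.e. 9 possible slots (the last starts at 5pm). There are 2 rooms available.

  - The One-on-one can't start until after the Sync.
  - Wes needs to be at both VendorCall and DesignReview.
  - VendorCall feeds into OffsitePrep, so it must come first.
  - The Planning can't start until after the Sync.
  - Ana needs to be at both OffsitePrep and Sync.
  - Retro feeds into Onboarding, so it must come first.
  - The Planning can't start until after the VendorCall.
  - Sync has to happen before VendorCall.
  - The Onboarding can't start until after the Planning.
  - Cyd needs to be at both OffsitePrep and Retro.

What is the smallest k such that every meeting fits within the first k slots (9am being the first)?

The precedence chain requires at least 4 distinct slots.
With at most 2 per slot and 8 meetings, at least 4 slots are needed.
4 works (last occupied slot: 12pm): for example Retro=9am; One-on-one=10am; DesignReview=12pm; Onboarding=12pm; VendorCall=10am; Planning=11am; Sync=9am; OffsitePrep=11am.

4 slots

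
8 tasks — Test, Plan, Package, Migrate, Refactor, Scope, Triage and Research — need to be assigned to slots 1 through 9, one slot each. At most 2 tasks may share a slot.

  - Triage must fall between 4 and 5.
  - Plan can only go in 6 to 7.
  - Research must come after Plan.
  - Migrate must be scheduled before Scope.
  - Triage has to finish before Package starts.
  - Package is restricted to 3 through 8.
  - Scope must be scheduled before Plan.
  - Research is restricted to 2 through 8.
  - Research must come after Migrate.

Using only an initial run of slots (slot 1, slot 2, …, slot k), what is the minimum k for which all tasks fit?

7

The precedence chain requires at least 4 distinct slots.
With at most 2 per slot and 8 tasks, at least 4 slots are needed.
Propagating the time windows through the other constraints, Research can't land before 7, so the schedule must run through at least slot 7.
7 works (last occupied slot: 7): for example Migrate=1, Scope=2, Test=1, Research=7, Plan=6, Refactor=2, Package=5, Triage=4.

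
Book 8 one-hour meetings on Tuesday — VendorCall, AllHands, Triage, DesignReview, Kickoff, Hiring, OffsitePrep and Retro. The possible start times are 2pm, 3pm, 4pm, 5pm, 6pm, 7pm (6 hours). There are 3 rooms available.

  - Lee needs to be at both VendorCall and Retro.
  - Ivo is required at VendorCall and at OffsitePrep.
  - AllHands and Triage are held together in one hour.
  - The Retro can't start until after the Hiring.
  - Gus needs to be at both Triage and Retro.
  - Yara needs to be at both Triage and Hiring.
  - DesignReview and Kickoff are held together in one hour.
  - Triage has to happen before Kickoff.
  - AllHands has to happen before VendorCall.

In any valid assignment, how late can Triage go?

6pm

Downstream work caps Triage at 6pm.
Triage at 6pm is achievable: VendorCall -> 7pm, Retro -> 3pm, Kickoff -> 7pm, Hiring -> 2pm, DesignReview -> 7pm, OffsitePrep -> 2pm, Triage -> 6pm, AllHands -> 6pm.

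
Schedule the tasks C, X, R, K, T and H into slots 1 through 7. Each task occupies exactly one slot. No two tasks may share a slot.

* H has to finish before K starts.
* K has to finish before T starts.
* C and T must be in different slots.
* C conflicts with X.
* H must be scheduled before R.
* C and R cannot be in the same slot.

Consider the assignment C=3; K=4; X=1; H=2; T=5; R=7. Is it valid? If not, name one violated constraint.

C and T must be in different slots — holds.
C and R cannot be in the same slot — holds.
H has to finish before K starts — holds.
K has to finish before T starts — holds.
No two tasks may share a slot — holds.
H must be scheduled before R — holds.
C conflicts with X — holds.

Yes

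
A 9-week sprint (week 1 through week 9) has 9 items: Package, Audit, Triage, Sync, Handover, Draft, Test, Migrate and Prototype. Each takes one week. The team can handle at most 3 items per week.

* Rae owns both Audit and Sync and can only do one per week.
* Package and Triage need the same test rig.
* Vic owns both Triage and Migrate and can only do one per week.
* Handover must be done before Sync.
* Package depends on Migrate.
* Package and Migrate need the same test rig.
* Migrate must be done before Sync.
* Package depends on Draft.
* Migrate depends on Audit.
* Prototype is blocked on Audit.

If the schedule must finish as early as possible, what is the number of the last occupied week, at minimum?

The precedence chain requires at least 3 distinct weeks.
With at most 3 per week and 9 work items, at least 3 weeks are needed.
3 works (last occupied week: week 3): for example Sync in week 3; Triage in week 1; Handover in week 1; Audit in week 1; Test in week 3; Prototype in week 2; Migrate in week 2; Draft in week 2; Package in week 3.

week 3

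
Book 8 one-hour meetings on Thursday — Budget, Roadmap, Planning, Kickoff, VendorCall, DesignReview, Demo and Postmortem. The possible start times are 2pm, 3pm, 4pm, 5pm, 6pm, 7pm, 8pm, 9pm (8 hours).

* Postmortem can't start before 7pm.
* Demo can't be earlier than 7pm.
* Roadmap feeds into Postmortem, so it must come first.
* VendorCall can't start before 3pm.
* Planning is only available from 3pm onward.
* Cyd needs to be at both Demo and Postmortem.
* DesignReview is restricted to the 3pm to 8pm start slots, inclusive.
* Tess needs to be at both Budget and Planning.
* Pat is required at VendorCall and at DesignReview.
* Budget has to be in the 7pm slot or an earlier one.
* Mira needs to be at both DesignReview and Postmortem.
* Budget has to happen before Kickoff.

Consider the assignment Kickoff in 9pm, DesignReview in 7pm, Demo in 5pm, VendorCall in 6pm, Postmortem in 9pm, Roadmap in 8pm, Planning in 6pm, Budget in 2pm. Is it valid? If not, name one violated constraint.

Invalid. Demo can't be earlier than 7pm.

Budget has to happen before Kickoff — holds.
Postmortem can't start before 7pm — holds.
Planning is only available from 3pm onward — holds.
DesignReview is restricted to the 3pm to 8pm start slots, inclusive — holds.
Tess needs to be at both Budget and Planning — holds.
Mira needs to be at both DesignReview and Postmortem — holds.
Budget has to be in the 7pm slot or an earlier one — holds.
Cyd needs to be at both Demo and Postmortem — holds.
Roadmap feeds into Postmortem, so it must come first — holds.
Demo can't be earlier than 7pm — violated.
VendorCall can't start before 3pm — holds.
Pat is required at VendorCall and at DesignReview — holds.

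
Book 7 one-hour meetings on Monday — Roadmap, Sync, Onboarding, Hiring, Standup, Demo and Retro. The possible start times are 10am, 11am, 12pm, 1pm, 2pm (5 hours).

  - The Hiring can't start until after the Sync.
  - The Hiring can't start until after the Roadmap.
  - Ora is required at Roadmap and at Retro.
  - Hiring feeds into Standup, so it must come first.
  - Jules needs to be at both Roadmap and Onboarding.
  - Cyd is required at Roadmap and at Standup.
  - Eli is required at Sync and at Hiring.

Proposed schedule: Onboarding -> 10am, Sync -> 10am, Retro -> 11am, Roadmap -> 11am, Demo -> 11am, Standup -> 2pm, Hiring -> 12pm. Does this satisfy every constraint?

Jules needs to be at both Roadmap and Onboarding — holds.
Hiring feeds into Standup, so it must come first — holds.
The Hiring can't start until after the Sync — holds.
The Hiring can't start until after the Roadmap — holds.
Ora is required at Roadmap and at Retro — violated.
Cyd is required at Roadmap and at Standup — holds.
Eli is required at Sync and at Hiring — holds.

No — it violates: Ora is required at Roadmap and at Retro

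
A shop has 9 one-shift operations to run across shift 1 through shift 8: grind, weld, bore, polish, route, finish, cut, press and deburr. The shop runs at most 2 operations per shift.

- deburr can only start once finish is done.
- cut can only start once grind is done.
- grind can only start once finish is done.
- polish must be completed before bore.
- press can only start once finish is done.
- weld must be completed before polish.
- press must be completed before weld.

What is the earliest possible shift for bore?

shift 5

Precedence pushes bore to at least shift 5.
bore at shift 5 is achievable: grind in shift 2, route in shift 1, finish in shift 1, deburr in shift 4, bore in shift 5, polish in shift 4, weld in shift 3, press in shift 2, cut in shift 3.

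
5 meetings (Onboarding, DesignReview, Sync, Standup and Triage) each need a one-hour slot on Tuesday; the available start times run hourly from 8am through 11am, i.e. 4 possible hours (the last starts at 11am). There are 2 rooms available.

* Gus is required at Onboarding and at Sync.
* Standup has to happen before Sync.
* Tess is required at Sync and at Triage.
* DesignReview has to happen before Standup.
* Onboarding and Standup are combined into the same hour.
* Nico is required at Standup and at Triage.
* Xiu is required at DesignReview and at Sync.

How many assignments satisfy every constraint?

8

Splitting on Onboarding: it can be 9am (4), 10am (4). Listing each branch's schedules as (DesignReview, Sync, Standup, Triage):
Onboarding=9am: (8am,10am,9am,8am) (8am,10am,9am,11am) (8am,11am,9am,8am) (8am,11am,9am,10am) — 4.
Onboarding=10am: (8am,11am,10am,8am) (8am,11am,10am,9am) (9am,11am,10am,8am) (9am,11am,10am,9am) — 4.
Summing: 4 + 4 = 8.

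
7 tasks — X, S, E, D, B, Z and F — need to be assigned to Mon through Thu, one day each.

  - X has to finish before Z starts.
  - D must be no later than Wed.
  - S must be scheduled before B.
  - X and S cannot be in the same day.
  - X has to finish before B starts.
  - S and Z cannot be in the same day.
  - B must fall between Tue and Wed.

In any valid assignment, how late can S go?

Downstream work caps S at Tue.
S at Tue is achievable: F in Mon; Z in Wed; B in Wed; E in Mon; X in Mon; D in Mon; S in Tue.

Tue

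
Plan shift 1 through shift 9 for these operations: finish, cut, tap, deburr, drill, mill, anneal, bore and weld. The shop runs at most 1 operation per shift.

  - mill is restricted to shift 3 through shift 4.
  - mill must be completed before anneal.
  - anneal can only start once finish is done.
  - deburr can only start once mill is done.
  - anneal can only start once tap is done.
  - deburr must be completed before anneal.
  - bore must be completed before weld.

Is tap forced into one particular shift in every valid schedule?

No

tap can be shift 1 (e.g. mill -> shift 3, drill -> shift 9, weld -> shift 7, deburr -> shift 4, bore -> shift 6, cut -> shift 8, tap -> shift 1, anneal -> shift 5, finish -> shift 2) or shift 2 (e.g. drill=shift 9; anneal=shift 5; finish=shift 1; deburr=shift 4; weld=shift 7; bore=shift 6; cut=shift 8; tap=shift 2; mill=shift 3).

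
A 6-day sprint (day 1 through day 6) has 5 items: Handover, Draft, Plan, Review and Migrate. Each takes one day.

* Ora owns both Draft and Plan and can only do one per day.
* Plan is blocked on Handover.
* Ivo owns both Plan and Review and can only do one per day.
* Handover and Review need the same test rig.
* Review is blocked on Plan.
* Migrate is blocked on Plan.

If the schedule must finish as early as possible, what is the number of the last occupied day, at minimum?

The precedence chain requires at least 3 distinct days.
3 works (last occupied day: day 3): for example Handover=day 1, Migrate=day 3, Draft=day 1, Review=day 3, Plan=day 2.

3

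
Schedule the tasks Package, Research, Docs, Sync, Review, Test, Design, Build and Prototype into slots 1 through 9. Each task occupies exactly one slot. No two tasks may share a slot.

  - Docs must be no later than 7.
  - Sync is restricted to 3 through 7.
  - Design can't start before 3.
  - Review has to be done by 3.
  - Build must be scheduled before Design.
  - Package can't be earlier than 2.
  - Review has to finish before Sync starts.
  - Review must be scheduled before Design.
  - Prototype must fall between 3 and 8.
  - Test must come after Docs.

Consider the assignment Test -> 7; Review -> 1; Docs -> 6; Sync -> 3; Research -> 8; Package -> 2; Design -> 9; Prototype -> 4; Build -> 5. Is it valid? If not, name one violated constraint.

Yes, all constraints hold

Build must be scheduled before Design — holds.
Test must come after Docs — holds.
Sync is restricted to 3 through 7 — holds.
Review must be scheduled before Design — holds.
Package can't be earlier than 2 — holds.
Review has to be done by 3 — holds.
Review has to finish before Sync starts — holds.
Design can't start before 3 — holds.
Docs must be no later than 7 — holds.
No two tasks may share a slot — holds.
Prototype must fall between 3 and 8 — holds.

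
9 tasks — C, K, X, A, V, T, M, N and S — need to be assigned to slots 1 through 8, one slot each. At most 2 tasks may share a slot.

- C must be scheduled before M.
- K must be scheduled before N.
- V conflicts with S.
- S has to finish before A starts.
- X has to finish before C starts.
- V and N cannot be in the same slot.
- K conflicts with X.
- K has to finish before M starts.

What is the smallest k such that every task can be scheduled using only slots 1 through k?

The precedence chain requires at least 3 distinct slots.
With at most 2 per slot and 9 tasks, at least 5 slots are needed.
5 works (last occupied slot: 5): for example C=2; M=3; T=4; X=1; N=4; A=3; S=1; K=2; V=5.

5 slots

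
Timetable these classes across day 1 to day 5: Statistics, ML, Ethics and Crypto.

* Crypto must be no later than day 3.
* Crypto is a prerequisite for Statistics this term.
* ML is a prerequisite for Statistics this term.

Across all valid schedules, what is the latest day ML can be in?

day 4

Downstream work caps ML at day 4.
ML at day 4 is achievable: Ethics -> day 1, Crypto -> day 1, Statistics -> day 5, ML -> day 4.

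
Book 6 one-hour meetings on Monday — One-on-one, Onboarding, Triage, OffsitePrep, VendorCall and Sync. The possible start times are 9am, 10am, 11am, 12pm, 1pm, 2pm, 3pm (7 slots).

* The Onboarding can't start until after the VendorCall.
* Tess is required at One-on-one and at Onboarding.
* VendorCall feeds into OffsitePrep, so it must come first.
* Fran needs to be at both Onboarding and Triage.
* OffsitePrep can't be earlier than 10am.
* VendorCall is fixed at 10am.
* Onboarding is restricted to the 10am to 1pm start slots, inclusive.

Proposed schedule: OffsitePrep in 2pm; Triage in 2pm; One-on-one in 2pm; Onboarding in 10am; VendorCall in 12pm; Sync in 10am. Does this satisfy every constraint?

Invalid. The Onboarding can't start until after the VendorCall.

Onboarding is restricted to the 10am to 1pm start slots, inclusive — holds.
VendorCall feeds into OffsitePrep, so it must come first — holds.
Tess is required at One-on-one and at Onboarding — holds.
OffsitePrep can't be earlier than 10am — holds.
Fran needs to be at both Onboarding and Triage — holds.
VendorCall is fixed at 10am — violated.
The Onboarding can't start until after the VendorCall — violated.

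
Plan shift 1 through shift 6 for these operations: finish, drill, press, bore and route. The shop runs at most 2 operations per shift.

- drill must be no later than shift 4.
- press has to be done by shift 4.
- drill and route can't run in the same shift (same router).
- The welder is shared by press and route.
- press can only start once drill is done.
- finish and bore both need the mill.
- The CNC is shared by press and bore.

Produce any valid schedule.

route=shift 3; drill=shift 1; finish=shift 1; press=shift 2; bore=shift 3

Checking: drill(shift 1) before press(shift 2); press(shift 2) != bore(shift 3); press(shift 2) != route(shift 3); drill(shift 1) != route(shift 3); finish(shift 1) != bore(shift 3); press=shift 2 in [shift 1,shift 4]; drill=shift 1 in [shift 1,shift 4]; max 2 per shift (cap 2).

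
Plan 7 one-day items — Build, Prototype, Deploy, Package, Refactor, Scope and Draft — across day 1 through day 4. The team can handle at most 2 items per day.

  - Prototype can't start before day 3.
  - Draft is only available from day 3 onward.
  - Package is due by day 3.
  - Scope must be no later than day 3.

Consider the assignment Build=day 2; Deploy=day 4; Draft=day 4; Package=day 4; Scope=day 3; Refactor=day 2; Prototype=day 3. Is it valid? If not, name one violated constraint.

The team can handle at most 2 items per day — violated.
Scope must be no later than day 3 — holds.
Prototype can't start before day 3 — holds.
Package is due by day 3 — violated.
Draft is only available from day 3 onward — holds.

No — it violates: Package is due by day 3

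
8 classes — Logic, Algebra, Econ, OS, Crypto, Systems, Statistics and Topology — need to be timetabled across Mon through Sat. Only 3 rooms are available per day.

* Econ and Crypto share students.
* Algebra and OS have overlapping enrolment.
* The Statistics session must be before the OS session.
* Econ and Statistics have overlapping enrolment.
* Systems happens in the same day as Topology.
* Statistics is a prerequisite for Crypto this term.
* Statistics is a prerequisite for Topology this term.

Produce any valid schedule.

Econ -> Wed; Crypto -> Tue; Statistics -> Mon; Algebra -> Mon; Systems -> Wed; OS -> Tue; Logic -> Mon; Topology -> Wed

Checking: Statistics(Mon) before Topology(Wed); Statistics(Mon) before Crypto(Tue); Statistics(Mon) before OS(Tue); Algebra(Mon) != OS(Tue); Econ(Wed) != Crypto(Tue); Econ(Wed) != Statistics(Mon); Systems = Topology = Wed; max 3 per day (cap 3).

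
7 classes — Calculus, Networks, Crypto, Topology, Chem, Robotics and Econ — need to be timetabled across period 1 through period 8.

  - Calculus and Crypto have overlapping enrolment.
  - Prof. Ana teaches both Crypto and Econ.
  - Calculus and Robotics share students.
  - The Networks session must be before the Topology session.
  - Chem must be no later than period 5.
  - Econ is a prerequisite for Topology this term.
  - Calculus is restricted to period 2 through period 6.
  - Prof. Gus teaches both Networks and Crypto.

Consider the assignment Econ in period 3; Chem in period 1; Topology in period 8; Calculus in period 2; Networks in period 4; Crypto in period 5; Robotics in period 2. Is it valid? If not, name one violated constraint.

Calculus is restricted to period 2 through period 6 — holds.
Calculus and Robotics share students — violated.
The Networks session must be before the Topology session — holds.
Prof. Ana teaches both Crypto and Econ — holds.
Prof. Gus teaches both Networks and Crypto — holds.
Chem must be no later than period 5 — holds.
Econ is a prerequisite for Topology this term — holds.
Calculus and Crypto have overlapping enrolment — holds.

Invalid. Calculus and Robotics share students.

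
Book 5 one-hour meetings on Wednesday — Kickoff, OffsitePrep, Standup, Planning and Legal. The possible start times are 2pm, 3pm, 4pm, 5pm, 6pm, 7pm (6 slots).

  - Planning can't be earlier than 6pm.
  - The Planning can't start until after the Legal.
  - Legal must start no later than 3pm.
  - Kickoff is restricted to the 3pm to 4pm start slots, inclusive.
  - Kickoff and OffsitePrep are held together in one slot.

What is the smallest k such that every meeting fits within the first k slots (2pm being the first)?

5 slots

The precedence chain requires at least 2 distinct slots.
Planning can't be placed before 6pm — that is slot 5 counting from 2pm — so the schedule must run through at least 5 slots.
5 works (last occupied slot: 6pm): for example Legal in 2pm, Standup in 2pm, OffsitePrep in 3pm, Kickoff in 3pm, Planning in 6pm.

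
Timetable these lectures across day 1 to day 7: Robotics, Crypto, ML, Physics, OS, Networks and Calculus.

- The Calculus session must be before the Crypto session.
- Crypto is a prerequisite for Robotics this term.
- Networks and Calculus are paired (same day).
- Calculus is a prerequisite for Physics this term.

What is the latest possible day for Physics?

day 7

Precedence pushes Physics to at least day 2.
Physics at day 7 is achievable: ML -> day 1, Physics -> day 7, Networks -> day 1, OS -> day 1, Robotics -> day 3, Calculus -> day 1, Crypto -> day 2.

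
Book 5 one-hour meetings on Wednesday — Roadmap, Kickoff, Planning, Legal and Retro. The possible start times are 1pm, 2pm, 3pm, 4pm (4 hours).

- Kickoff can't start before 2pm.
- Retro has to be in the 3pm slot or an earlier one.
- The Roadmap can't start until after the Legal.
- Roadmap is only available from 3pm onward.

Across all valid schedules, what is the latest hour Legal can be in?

Downstream work caps Legal at 3pm.
Legal at 3pm is achievable: Legal in 3pm; Roadmap in 4pm; Retro in 1pm; Kickoff in 2pm; Planning in 1pm.

3pm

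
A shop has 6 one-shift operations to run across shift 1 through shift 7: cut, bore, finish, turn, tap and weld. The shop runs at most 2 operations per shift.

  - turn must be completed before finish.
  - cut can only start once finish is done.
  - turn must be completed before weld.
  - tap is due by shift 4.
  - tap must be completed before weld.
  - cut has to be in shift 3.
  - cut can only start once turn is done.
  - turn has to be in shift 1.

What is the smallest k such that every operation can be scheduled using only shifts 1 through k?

The precedence chain requires at least 3 distinct shifts.
With at most 2 per shift and 6 operations, at least 3 shifts are needed.
3 works (last occupied shift: shift 3): for example finish -> shift 2; tap -> shift 1; cut -> shift 3; turn -> shift 1; bore -> shift 3; weld -> shift 2.

3 shifts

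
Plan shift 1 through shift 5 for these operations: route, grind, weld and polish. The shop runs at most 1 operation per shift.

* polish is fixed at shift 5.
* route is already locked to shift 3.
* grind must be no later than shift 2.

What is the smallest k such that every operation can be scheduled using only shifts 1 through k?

With at most 1 per shift and 4 operations, at least 4 shifts are needed.
polish can't be placed before shift 5, so the schedule must run through at least shift 5.
5 works (last occupied shift: shift 5): for example weld in shift 2, route in shift 3, polish in shift 5, grind in shift 1.

5 shifts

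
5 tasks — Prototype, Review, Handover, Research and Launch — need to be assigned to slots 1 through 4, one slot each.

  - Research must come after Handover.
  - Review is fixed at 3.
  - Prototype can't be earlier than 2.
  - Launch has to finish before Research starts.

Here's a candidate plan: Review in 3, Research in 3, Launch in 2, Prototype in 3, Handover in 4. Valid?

Launch has to finish before Research starts — holds.
Review is fixed at 3 — holds.
Prototype can't be earlier than 2 — holds.
Research must come after Handover — violated.

Invalid. Research must come after Handover.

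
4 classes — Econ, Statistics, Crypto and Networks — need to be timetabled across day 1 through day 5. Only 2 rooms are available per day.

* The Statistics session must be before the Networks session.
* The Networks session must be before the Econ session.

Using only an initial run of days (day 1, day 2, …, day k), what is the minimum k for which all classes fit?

3

The precedence chain requires at least 3 distinct days.
With at most 2 per day and 4 classes, at least 2 days are needed.
3 works (last occupied day: day 3): for example Statistics -> day 1; Networks -> day 2; Econ -> day 3; Crypto -> day 1.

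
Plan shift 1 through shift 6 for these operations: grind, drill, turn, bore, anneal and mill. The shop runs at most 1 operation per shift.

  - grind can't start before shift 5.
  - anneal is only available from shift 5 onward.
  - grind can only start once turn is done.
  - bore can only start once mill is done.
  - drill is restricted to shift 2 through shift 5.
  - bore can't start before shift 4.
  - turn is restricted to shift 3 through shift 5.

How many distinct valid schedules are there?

2

Enumerating: turn -> shift 3, bore -> shift 4, grind -> shift 5, drill -> shift 2, mill -> shift 1, anneal -> shift 6 | grind -> shift 6, turn -> shift 3, bore -> shift 4, anneal -> shift 5, drill -> shift 2, mill -> shift 1.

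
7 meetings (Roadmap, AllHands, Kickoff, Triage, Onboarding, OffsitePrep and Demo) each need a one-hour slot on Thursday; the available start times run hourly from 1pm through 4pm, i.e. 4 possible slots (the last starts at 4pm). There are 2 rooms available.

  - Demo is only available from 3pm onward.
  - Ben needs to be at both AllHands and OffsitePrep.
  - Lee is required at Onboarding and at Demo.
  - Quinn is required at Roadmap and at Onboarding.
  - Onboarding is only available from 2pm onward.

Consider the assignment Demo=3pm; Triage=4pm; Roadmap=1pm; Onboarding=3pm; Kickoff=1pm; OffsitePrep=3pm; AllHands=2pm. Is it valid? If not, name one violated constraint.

Demo is only available from 3pm onward — holds.
Quinn is required at Roadmap and at Onboarding — holds.
There are 2 rooms available — violated.
Lee is required at Onboarding and at Demo — violated.
Ben needs to be at both AllHands and OffsitePrep — holds.
Onboarding is only available from 2pm onward — holds.

No. Lee is required at Onboarding and at Demo is not satisfied.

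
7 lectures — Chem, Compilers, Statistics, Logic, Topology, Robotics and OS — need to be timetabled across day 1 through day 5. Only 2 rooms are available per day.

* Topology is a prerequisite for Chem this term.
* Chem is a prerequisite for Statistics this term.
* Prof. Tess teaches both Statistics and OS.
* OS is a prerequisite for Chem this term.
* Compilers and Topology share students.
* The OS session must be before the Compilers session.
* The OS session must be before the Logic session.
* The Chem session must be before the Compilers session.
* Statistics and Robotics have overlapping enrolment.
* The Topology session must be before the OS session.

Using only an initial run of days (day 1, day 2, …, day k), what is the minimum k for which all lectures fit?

4 days

The precedence chain requires at least 4 distinct days.
With at most 2 per day and 7 lectures, at least 4 days are needed.
4 works (last occupied day: day 4): for example Topology=day 1; OS=day 2; Logic=day 3; Robotics=day 1; Chem=day 3; Compilers=day 4; Statistics=day 4.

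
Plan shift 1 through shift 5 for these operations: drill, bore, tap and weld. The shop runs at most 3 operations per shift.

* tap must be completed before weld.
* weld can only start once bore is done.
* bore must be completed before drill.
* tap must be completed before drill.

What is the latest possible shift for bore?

shift 4

Downstream work caps bore at shift 4.
bore at shift 4 is achievable: tap -> shift 1, bore -> shift 4, weld -> shift 5, drill -> shift 5.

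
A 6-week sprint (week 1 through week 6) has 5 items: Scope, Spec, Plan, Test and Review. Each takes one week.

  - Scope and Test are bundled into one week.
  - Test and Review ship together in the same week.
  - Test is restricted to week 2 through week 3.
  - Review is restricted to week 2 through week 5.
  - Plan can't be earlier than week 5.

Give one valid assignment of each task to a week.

Plan=week 5; Spec=week 1; Review=week 2; Scope=week 2; Test=week 2

Checking: Scope = Test = week 2; Test = Review = week 2; Plan=week 5 in [week 5,week 6]; Test=week 2 in [week 2,week 3]; Review=week 2 in [week 2,week 5].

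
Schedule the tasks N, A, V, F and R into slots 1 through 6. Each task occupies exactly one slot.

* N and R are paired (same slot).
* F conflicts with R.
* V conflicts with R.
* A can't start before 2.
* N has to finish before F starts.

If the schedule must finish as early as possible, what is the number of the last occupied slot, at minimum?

slot 2

The precedence chain requires at least 2 distinct slots.
2 works (last occupied slot: 2): for example R -> 1; A -> 2; F -> 2; V -> 2; N -> 1.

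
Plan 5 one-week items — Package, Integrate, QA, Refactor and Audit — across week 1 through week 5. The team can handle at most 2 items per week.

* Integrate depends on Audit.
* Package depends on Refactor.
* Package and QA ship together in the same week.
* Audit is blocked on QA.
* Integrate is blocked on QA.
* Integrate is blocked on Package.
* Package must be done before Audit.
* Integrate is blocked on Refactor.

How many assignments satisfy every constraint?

5

Splitting on Package: it can be week 2 (3), week 3 (2). Listing each branch's schedules as (Integrate, QA, Refactor, Audit) by week number:
Package=week 2: (4,2,1,3) (5,2,1,3) (5,2,1,4) — 3.
Package=week 3: (5,3,1,4) (5,3,2,4) — 2.
Summing: 3 + 2 = 5.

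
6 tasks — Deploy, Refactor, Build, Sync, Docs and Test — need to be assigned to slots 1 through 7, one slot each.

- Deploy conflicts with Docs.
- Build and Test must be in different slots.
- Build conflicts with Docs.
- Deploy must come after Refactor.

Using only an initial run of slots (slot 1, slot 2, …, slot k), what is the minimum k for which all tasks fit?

2 slots

The precedence chain requires at least 2 distinct slots.
2 works (last occupied slot: 2): for example Build=2, Refactor=1, Docs=1, Sync=1, Test=1, Deploy=2.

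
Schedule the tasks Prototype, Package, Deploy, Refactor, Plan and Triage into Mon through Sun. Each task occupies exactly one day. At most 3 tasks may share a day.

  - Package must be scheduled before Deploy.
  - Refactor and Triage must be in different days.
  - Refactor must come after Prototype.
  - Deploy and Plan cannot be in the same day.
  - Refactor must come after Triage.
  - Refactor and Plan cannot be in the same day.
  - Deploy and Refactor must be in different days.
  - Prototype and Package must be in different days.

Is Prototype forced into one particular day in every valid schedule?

No

Prototype can be Mon (e.g. Prototype -> Mon; Triage -> Mon; Refactor -> Tue; Deploy -> Wed; Package -> Tue; Plan -> Mon) or Tue (e.g. Plan in Mon; Package in Mon; Prototype in Tue; Deploy in Tue; Refactor in Wed; Triage in Mon).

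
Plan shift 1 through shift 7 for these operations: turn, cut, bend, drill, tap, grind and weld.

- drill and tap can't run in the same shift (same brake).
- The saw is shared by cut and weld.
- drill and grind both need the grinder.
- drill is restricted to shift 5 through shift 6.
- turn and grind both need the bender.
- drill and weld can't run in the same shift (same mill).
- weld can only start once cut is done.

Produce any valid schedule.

tap -> shift 1; weld -> shift 2; grind -> shift 2; turn -> shift 1; bend -> shift 1; cut -> shift 1; drill -> shift 5

Checking: cut(shift 1) before weld(shift 2); drill(shift 5) != weld(shift 2); cut(shift 1) != weld(shift 2); drill(shift 5) != tap(shift 1); turn(shift 1) != grind(shift 2); drill(shift 5) != grind(shift 2); drill=shift 5 in [shift 5,shift 6].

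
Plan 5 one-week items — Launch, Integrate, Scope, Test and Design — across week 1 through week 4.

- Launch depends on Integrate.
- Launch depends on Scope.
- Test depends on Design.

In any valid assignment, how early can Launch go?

Precedence pushes Launch to at least week 2.
Launch at week 2 is achievable: Test in week 2; Design in week 1; Scope in week 1; Integrate in week 1; Launch in week 2.

week 2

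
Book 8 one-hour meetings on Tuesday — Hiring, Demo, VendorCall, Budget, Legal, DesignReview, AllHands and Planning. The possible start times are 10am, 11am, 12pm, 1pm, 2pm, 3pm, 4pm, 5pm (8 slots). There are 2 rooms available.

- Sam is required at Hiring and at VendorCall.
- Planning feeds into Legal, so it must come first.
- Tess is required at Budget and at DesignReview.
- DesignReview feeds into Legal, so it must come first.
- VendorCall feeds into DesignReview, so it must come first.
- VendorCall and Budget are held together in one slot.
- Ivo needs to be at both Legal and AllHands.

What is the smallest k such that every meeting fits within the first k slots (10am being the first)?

The precedence chain requires at least 3 distinct slots.
With at most 2 per slot and 8 meetings, at least 4 slots are needed.
4 works (last occupied slot: 1pm): for example AllHands in 1pm, Legal in 12pm, Planning in 11am, Budget in 10am, DesignReview in 11am, Demo in 1pm, VendorCall in 10am, Hiring in 12pm.

4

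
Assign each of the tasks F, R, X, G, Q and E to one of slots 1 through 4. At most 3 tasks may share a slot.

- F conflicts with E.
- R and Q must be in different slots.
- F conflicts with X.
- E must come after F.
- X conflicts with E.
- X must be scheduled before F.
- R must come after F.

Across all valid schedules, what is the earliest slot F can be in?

2

Precedence pushes F to at least 2; downstream work caps F at 3.
F at 2 is achievable: R in 3; F in 2; E in 3; G in 1; X in 1; Q in 1.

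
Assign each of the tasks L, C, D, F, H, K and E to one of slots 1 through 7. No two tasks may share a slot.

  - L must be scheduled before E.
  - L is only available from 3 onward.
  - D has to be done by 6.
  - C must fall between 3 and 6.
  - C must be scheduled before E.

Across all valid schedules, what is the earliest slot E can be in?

5

Precedence pushes E to at least 4.
E at 5 is achievable: E -> 5, C -> 3, H -> 6, F -> 2, K -> 7, D -> 1, L -> 4.
Nothing earlier works — the capacity limit rule out every slot before 5.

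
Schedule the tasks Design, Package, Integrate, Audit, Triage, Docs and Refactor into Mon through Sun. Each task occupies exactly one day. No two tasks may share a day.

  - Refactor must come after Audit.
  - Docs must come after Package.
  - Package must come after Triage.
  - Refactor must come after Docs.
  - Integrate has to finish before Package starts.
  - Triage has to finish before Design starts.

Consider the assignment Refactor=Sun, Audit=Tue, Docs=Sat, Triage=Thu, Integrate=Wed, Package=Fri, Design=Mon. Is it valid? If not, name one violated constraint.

Refactor must come after Docs — holds.
No two tasks may share a day — holds.
Triage has to finish before Design starts — violated.
Docs must come after Package — holds.
Integrate has to finish before Package starts — holds.
Package must come after Triage — holds.
Refactor must come after Audit — holds.

No — it violates: Triage has to finish before Design starts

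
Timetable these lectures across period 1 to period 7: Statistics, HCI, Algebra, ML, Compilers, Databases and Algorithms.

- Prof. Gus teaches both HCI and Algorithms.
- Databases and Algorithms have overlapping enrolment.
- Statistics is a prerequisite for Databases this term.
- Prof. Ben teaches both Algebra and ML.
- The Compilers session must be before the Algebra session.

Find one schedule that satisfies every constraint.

Algorithms in period 3, Databases in period 2, ML in period 1, HCI in period 1, Algebra in period 2, Compilers in period 1, Statistics in period 1

Checking: Compilers(period 1) before Algebra(period 2); Statistics(period 1) before Databases(period 2); HCI(period 1) != Algorithms(period 3); Databases(period 2) != Algorithms(period 3); Algebra(period 2) != ML(period 1).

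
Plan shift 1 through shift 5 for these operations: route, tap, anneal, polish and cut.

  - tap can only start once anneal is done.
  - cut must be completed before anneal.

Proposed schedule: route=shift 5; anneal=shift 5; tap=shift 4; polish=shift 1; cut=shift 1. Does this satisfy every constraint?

tap can only start once anneal is done — violated.
cut must be completed before anneal — holds.

Invalid. tap can only start once anneal is done.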